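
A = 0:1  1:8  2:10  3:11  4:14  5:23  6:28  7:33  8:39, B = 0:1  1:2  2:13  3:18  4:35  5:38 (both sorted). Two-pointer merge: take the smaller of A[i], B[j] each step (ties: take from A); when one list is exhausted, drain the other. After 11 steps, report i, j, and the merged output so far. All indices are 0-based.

i=7, j=4, merged so far=[1, 1, 2, 8, 10, 11, 13, 14, 18, 23, 28]

[i=0,j=0] A[i]=1<=B[j]=1 take 1 → i++
[i=1,j=0] A[i]=8>B[j]=1 take 1 → j++
[i=1,j=1] A[i]=8>B[j]=2 take 2 → j++
[i=1,j=2] A[i]=8<=B[j]=13 take 8 → i++
[i=2,j=2] A[i]=10<=B[j]=13 take 10 → i++
[i=3,j=2] A[i]=11<=B[j]=13 take 11 → i++
[i=4,j=2] A[i]=14>B[j]=13 take 13 → j++
[i=4,j=3] A[i]=14<=B[j]=18 take 14 → i++
[i=5,j=3] A[i]=23>B[j]=18 take 18 → j++
[i=5,j=4] A[i]=23<=B[j]=35 take 23 → i++
[i=6,j=4] A[i]=28<=B[j]=35 take 28 → i++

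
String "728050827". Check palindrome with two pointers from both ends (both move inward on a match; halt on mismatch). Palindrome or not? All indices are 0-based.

palindrome

[0,8] '7'=='7' → l++,r--
[1,7] '2'=='2' → l++,r--
[2,6] '8'=='8' → l++,r--
[3,5] '0'=='0' → l++,r--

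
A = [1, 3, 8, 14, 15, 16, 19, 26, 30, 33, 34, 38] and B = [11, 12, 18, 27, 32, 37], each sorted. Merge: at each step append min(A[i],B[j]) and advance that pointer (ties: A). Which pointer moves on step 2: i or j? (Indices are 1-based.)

i

[i=1,j=1] A[i]=1<=B[j]=11 take 1 → i++
[i=2,j=1] A[i]=3<=B[j]=11 take 3 → i++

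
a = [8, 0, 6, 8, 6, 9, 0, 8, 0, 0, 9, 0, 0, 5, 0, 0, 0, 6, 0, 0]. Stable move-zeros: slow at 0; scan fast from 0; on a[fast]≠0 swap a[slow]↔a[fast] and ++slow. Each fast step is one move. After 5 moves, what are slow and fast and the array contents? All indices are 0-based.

slow=0 fast=0: a[fast]=8≠0 swap→a[0]=8, slow++,fast++
slow=1 fast=1: a[fast]=0, fast++
slow=1 fast=2: a[fast]=6≠0 swap→a[1]=6, slow++,fast++
slow=2 fast=3: a[fast]=8≠0 swap→a[2]=8, slow++,fast++
slow=3 fast=4: a[fast]=6≠0 swap→a[3]=6, slow++,fast++

slow=4, fast=5, a=[8, 6, 8, 6, 0, 9, 0, 8, 0, 0, 9, 0, 0, 5, 0, 0, 0, 6, 0, 0]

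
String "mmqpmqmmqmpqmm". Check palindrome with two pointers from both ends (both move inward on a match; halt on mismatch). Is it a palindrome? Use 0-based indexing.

palindrome

[0,13] 'm'=='m' → l++,r--
[1,12] 'm'=='m' → l++,r--
[2,11] 'q'=='q' → l++,r--
[3,10] 'p'=='p' → l++,r--
[4,9] 'm'=='m' → l++,r--
[5,8] 'q'=='q' → l++,r--
[6,7] 'm'=='m' → l++,r--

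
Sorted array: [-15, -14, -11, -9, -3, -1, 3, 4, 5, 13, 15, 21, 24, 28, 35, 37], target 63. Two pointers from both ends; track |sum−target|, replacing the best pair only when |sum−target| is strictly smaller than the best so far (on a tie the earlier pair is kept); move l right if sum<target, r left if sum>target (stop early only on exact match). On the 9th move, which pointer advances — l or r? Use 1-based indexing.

l=1 r=16: -15+37=22 d=41 *, l++
l=2 r=16: -14+37=23 d=40 *, l++
l=3 r=16: -11+37=26 d=37 *, l++
l=4 r=16: -9+37=28 d=35 *, l++
l=5 r=16: -3+37=34 d=29 *, l++
l=6 r=16: -1+37=36 d=27 *, l++
l=7 r=16: 3+37=40 d=23 *, l++
l=8 r=16: 4+37=41 d=22 *, l++
l=9 r=16: 5+37=42 d=21 *, l++

l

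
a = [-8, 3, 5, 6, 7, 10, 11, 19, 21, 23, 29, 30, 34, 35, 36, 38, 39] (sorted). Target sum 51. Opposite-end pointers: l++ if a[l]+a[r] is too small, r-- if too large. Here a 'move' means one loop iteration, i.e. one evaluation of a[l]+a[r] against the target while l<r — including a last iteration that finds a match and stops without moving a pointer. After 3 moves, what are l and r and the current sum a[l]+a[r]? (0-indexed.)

[0,16] -8+39=31 <51 → l++
[1,16] 3+39=42 <51 → l++
[2,16] 5+39=44 <51 → l++

l=3, r=16, sum=45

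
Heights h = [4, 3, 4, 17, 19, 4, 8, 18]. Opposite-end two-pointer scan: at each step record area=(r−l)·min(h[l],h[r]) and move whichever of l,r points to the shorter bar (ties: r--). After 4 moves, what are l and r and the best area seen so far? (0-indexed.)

l=4, r=7, best area=68

[0,7] min(4,18)*7=28 best=28 * → l++
[1,7] min(3,18)*6=18 best=28 → l++
[2,7] min(4,18)*5=20 best=28 → l++
[3,7] min(17,18)*4=68 best=68 * → l++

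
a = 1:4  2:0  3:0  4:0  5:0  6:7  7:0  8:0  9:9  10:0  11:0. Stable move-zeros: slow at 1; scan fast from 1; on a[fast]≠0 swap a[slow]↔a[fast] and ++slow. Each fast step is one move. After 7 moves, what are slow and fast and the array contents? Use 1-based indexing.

(s=1,f=1) a[fast]=4≠0 swap→a[1]=4 → slow++,fast++
(s=2,f=2) a[fast]=0 → fast++
(s=2,f=3) a[fast]=0 → fast++
(s=2,f=4) a[fast]=0 → fast++
(s=2,f=5) a[fast]=0 → fast++
(s=2,f=6) a[fast]=7≠0 swap→a[2]=7 → slow++,fast++
(s=3,f=7) a[fast]=0 → fast++

slow=3, fast=8, a=[4, 7, 0, 0, 0, 0, 0, 0, 9, 0, 0]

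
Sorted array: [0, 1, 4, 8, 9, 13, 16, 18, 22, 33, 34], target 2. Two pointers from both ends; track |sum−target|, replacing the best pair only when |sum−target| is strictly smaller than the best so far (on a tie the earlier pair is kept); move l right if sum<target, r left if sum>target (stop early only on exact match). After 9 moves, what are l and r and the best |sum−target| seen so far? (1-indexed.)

l=1 r=11: 0+34=34 d=32 *, r--
l=1 r=10: 0+33=33 d=31 *, r--
l=1 r=9: 0+22=22 d=20 *, r--
l=1 r=8: 0+18=18 d=16 *, r--
l=1 r=7: 0+16=16 d=14 *, r--
l=1 r=6: 0+13=13 d=11 *, r--
l=1 r=5: 0+9=9 d=7 *, r--
l=1 r=4: 0+8=8 d=6 *, r--
l=1 r=3: 0+4=4 d=2 *, r--

l=1, r=2, best |Δ|=2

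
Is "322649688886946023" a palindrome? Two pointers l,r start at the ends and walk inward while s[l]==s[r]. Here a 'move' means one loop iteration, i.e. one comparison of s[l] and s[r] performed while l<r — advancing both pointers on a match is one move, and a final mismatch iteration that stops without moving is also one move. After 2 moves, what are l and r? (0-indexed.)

l=0 r=17: '3'=='3', l++,r--
l=1 r=16: '2'=='2', l++,r--

l=2, r=15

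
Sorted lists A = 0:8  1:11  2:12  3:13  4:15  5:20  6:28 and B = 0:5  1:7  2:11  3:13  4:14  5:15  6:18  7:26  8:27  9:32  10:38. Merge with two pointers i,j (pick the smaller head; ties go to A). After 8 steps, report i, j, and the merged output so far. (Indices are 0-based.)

i=4, j=4, merged so far=[5, 7, 8, 11, 11, 12, 13, 13]

i=0 j=0: A[i]=8>B[j]=5 take 5, j++
i=0 j=1: A[i]=8>B[j]=7 take 7, j++
i=0 j=2: A[i]=8<=B[j]=11 take 8, i++
i=1 j=2: A[i]=11<=B[j]=11 take 11, i++
i=2 j=2: A[i]=12>B[j]=11 take 11, j++
i=2 j=3: A[i]=12<=B[j]=13 take 12, i++
i=3 j=3: A[i]=13<=B[j]=13 take 13, i++
i=4 j=3: A[i]=15>B[j]=13 take 13, j++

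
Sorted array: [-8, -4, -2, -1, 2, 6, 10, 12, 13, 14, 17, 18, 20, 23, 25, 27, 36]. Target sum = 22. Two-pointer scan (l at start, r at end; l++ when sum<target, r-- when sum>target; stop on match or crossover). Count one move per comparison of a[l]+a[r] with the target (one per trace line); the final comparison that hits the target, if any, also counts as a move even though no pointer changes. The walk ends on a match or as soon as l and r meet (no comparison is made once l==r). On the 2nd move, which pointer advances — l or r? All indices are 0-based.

l=0 r=16: -8+36=28 >22, r--
l=0 r=15: -8+27=19 <22, l++

l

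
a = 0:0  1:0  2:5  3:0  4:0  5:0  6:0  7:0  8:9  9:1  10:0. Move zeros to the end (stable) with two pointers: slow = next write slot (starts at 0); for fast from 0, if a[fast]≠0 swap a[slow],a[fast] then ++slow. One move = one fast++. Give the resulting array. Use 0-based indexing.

[5, 9, 1, 0, 0, 0, 0, 0, 0, 0, 0]

(s=0,f=0) a[fast]=0 → fast++
(s=0,f=1) a[fast]=0 → fast++
(s=0,f=2) a[fast]=5≠0 swap→a[0]=5 → slow++,fast++
(s=1,f=3) a[fast]=0 → fast++
(s=1,f=4) a[fast]=0 → fast++
(s=1,f=5) a[fast]=0 → fast++
(s=1,f=6) a[fast]=0 → fast++
(s=1,f=7) a[fast]=0 → fast++
(s=1,f=8) a[fast]=9≠0 swap→a[1]=9 → slow++,fast++
(s=2,f=9) a[fast]=1≠0 swap→a[2]=1 → slow++,fast++
(s=3,f=10) a[fast]=0 → fast++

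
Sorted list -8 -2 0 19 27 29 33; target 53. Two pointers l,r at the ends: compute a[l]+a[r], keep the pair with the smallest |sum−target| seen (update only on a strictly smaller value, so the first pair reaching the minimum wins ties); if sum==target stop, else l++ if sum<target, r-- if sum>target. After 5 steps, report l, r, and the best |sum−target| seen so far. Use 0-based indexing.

[0,6] -8+33=25 d=28 * → l++
[1,6] -2+33=31 d=22 * → l++
[2,6] 0+33=33 d=20 * → l++
[3,6] 19+33=52 d=1 * → l++
[4,6] 27+33=60 d=7 → r--

l=4, r=5, best |Δ|=1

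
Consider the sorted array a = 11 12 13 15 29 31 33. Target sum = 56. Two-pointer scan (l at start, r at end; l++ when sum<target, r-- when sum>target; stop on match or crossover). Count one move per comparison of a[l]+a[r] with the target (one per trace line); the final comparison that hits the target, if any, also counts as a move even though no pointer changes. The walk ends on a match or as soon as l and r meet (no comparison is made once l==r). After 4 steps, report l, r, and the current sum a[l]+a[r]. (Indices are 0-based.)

l=0 r=6: 11+33=44 <56, l++
l=1 r=6: 12+33=45 <56, l++
l=2 r=6: 13+33=46 <56, l++
l=3 r=6: 15+33=48 <56, l++

l=4, r=6, sum=62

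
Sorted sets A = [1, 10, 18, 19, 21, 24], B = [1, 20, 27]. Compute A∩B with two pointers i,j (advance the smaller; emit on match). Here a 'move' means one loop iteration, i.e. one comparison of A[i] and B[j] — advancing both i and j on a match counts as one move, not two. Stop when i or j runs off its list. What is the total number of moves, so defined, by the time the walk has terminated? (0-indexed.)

7 moves

i=0 j=0: 1==1 emit, i++,j++
i=1 j=1: 10<20, i++
i=2 j=1: 18<20, i++
i=3 j=1: 19<20, i++
i=4 j=1: 21>20, j++
i=4 j=2: 21<27, i++
i=5 j=2: 24<27, i++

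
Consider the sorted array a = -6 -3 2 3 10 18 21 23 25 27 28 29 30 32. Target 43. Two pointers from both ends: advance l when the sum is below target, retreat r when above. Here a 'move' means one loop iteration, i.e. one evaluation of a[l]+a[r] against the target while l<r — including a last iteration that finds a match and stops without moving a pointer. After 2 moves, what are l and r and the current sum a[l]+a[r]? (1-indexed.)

[1,14] -6+32=26 <43 → l++
[2,14] -3+32=29 <43 → l++

l=3, r=14, sum=34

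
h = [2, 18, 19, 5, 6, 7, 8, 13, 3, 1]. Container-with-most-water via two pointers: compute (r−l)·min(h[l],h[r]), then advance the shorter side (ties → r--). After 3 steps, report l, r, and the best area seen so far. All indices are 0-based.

l=0 r=9: min(2,1)*9=9 best=9 *, r--
l=0 r=8: min(2,3)*8=16 best=16 *, l++
l=1 r=8: min(18,3)*7=21 best=21 *, r--

l=1, r=7, best area=21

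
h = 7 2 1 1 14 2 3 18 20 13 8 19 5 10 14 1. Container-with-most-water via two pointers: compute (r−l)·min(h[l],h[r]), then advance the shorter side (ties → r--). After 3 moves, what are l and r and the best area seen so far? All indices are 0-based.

[0,15] min(7,1)*15=15 best=15 * → r--
[0,14] min(7,14)*14=98 best=98 * → l++
[1,14] min(2,14)*13=26 best=98 → l++

l=2, r=14, best area=98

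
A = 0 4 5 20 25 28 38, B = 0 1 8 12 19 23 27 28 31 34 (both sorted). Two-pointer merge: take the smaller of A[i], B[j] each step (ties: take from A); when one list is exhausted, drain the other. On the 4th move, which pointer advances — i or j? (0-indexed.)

i

[i=0,j=0] A[i]=0<=B[j]=0 take 0 → i++
[i=1,j=0] A[i]=4>B[j]=0 take 0 → j++
[i=1,j=1] A[i]=4>B[j]=1 take 1 → j++
[i=1,j=2] A[i]=4<=B[j]=8 take 4 → i++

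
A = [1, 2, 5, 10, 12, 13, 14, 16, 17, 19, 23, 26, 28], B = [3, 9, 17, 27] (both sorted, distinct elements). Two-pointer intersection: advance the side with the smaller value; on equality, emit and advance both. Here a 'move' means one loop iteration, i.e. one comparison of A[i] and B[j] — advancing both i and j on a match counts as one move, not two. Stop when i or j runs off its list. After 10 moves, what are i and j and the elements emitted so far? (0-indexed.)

i=0 j=0: 1<3, i++
i=1 j=0: 2<3, i++
i=2 j=0: 5>3, j++
i=2 j=1: 5<9, i++
i=3 j=1: 10>9, j++
i=3 j=2: 10<17, i++
i=4 j=2: 12<17, i++
i=5 j=2: 13<17, i++
i=6 j=2: 14<17, i++
i=7 j=2: 16<17, i++

i=8, j=2, emitted=[]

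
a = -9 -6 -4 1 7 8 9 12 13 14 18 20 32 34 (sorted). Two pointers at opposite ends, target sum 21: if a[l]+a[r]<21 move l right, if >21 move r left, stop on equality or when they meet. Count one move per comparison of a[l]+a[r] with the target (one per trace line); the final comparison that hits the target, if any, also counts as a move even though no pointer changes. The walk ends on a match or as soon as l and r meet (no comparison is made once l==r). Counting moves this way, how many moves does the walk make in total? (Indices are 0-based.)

[0,13] -9+34=25 >21 → r--
[0,12] -9+32=23 >21 → r--
[0,11] -9+20=11 <21 → l++
[1,11] -6+20=14 <21 → l++
[2,11] -4+20=16 <21 → l++
[3,11] 1+20=21 → found

6 moves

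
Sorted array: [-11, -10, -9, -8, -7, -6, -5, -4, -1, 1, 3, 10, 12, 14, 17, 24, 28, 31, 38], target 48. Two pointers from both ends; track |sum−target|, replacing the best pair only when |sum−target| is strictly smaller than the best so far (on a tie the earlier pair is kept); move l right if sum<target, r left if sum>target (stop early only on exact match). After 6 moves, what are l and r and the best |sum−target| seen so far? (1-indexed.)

l=7, r=19, best |Δ|=16

[1,19] -11+38=27 d=21 * → l++
[2,19] -10+38=28 d=20 * → l++
[3,19] -9+38=29 d=19 * → l++
[4,19] -8+38=30 d=18 * → l++
[5,19] -7+38=31 d=17 * → l++
[6,19] -6+38=32 d=16 * → l++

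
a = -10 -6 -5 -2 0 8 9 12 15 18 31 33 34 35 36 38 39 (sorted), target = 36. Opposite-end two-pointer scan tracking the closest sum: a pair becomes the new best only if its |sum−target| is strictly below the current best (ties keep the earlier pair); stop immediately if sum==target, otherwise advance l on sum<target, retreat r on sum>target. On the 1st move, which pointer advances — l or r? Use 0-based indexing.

l

l=0 r=16: -10+39=29 d=7 *, l++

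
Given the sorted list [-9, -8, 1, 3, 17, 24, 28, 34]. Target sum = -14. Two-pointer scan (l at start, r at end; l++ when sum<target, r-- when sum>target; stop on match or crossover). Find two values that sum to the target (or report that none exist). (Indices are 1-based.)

[1,8] -9+34=25 >-14 → r--
[1,7] -9+28=19 >-14 → r--
[1,6] -9+24=15 >-14 → r--
[1,5] -9+17=8 >-14 → r--
[1,4] -9+3=-6 >-14 → r--
[1,3] -9+1=-8 >-14 → r--
[1,2] -9+-8=-17 <-14 → l++

no pair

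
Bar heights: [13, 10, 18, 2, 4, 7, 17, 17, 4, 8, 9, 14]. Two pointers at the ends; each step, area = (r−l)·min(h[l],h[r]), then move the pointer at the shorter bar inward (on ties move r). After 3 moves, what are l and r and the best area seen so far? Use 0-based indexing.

l=2, r=10, best area=143

[0,11] min(13,14)*11=143 best=143 * → l++
[1,11] min(10,14)*10=100 best=143 → l++
[2,11] min(18,14)*9=126 best=143 → r--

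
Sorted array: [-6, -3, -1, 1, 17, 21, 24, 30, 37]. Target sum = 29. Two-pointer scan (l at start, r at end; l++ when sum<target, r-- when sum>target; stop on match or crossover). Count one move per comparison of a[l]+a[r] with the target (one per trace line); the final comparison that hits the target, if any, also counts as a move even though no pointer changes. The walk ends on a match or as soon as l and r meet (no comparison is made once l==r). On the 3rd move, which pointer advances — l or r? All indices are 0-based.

[0,8] -6+37=31 >29 → r--
[0,7] -6+30=24 <29 → l++
[1,7] -3+30=27 <29 → l++

l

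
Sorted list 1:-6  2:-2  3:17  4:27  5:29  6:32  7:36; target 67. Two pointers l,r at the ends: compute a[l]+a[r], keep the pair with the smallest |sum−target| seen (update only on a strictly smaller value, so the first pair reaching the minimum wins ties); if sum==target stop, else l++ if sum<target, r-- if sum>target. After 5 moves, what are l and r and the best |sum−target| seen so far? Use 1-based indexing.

[1,7] -6+36=30 d=37 * → l++
[2,7] -2+36=34 d=33 * → l++
[3,7] 17+36=53 d=14 * → l++
[4,7] 27+36=63 d=4 * → l++
[5,7] 29+36=65 d=2 * → l++

l=6, r=7, best |Δ|=2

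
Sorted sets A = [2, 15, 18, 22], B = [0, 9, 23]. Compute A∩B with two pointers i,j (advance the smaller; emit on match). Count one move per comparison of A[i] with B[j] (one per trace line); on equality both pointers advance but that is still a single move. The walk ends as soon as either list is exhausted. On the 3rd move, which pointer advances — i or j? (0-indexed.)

j

[i=0,j=0] 2>0 → j++
[i=0,j=1] 2<9 → i++
[i=1,j=1] 15>9 → j++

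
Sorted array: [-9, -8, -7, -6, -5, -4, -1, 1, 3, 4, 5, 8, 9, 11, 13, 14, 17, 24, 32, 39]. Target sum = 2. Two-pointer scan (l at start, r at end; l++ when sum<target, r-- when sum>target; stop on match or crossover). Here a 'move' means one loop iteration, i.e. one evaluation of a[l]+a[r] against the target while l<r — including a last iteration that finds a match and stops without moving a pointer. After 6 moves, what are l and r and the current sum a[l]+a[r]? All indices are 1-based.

l=1, r=14, sum=2

[1,20] -9+39=30 >2 → r--
[1,19] -9+32=23 >2 → r--
[1,18] -9+24=15 >2 → r--
[1,17] -9+17=8 >2 → r--
[1,16] -9+14=5 >2 → r--
[1,15] -9+13=4 >2 → r--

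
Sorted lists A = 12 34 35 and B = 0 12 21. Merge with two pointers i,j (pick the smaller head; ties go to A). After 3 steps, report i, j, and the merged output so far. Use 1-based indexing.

i=1 j=1: A[i]=12>B[j]=0 take 0, j++
i=1 j=2: A[i]=12<=B[j]=12 take 12, i++
i=2 j=2: A[i]=34>B[j]=12 take 12, j++

i=2, j=3, merged so far=[0, 12, 12]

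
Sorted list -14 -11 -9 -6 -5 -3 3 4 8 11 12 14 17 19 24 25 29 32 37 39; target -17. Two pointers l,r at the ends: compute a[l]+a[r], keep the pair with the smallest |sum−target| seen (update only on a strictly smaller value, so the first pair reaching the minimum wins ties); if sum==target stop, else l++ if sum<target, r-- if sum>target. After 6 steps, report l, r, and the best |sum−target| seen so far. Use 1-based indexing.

l=1, r=14, best |Δ|=27

l=1 r=20: -14+39=25 d=42 *, r--
l=1 r=19: -14+37=23 d=40 *, r--
l=1 r=18: -14+32=18 d=35 *, r--
l=1 r=17: -14+29=15 d=32 *, r--
l=1 r=16: -14+25=11 d=28 *, r--
l=1 r=15: -14+24=10 d=27 *, r--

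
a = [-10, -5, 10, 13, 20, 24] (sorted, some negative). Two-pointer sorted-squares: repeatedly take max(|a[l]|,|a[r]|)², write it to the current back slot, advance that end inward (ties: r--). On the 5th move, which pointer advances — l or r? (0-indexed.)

[0,5] |-10|<=|24| out[5]=576 → r--
[0,4] |-10|<=|20| out[4]=400 → r--
[0,3] |-10|<=|13| out[3]=169 → r--
[0,2] |-10|<=|10| out[2]=100 → r--
[0,1] |-10|>|-5| out[1]=100 → l++

l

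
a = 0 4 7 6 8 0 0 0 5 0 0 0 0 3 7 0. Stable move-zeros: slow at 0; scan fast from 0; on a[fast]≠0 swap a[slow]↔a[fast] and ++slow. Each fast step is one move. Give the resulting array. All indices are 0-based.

[4, 7, 6, 8, 5, 3, 7, 0, 0, 0, 0, 0, 0, 0, 0, 0]

(s=0,f=0) a[fast]=0 → fast++
(s=0,f=1) a[fast]=4≠0 swap→a[0]=4 → slow++,fast++
(s=1,f=2) a[fast]=7≠0 swap→a[1]=7 → slow++,fast++
(s=2,f=3) a[fast]=6≠0 swap→a[2]=6 → slow++,fast++
(s=3,f=4) a[fast]=8≠0 swap→a[3]=8 → slow++,fast++
(s=4,f=5) a[fast]=0 → fast++
(s=4,f=6) a[fast]=0 → fast++
(s=4,f=7) a[fast]=0 → fast++
(s=4,f=8) a[fast]=5≠0 swap→a[4]=5 → slow++,fast++
(s=5,f=9) a[fast]=0 → fast++
(s=5,f=10) a[fast]=0 → fast++
(s=5,f=11) a[fast]=0 → fast++
(s=5,f=12) a[fast]=0 → fast++
(s=5,f=13) a[fast]=3≠0 swap→a[5]=3 → slow++,fast++
(s=6,f=14) a[fast]=7≠0 swap→a[6]=7 → slow++,fast++
(s=7,f=15) a[fast]=0 → fast++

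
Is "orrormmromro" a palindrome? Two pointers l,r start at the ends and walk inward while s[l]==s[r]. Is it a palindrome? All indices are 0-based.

not a palindrome (mismatch at 2,9)

[0,11] 'o'=='o' → l++,r--
[1,10] 'r'=='r' → l++,r--
[2,9] 'r'!='m' → stop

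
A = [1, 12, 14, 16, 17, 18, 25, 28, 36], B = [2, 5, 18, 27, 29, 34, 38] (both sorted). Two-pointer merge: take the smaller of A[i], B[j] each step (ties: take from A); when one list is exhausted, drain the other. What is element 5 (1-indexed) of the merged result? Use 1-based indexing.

merged[5] = 14

i=1 j=1: A[i]=1<=B[j]=2 take 1, i++
i=2 j=1: A[i]=12>B[j]=2 take 2, j++
i=2 j=2: A[i]=12>B[j]=5 take 5, j++
i=2 j=3: A[i]=12<=B[j]=18 take 12, i++
i=3 j=3: A[i]=14<=B[j]=18 take 14, i++
i=4 j=3: A[i]=16<=B[j]=18 take 16, i++
i=5 j=3: A[i]=17<=B[j]=18 take 17, i++
i=6 j=3: A[i]=18<=B[j]=18 take 18, i++
i=7 j=3: A[i]=25>B[j]=18 take 18, j++
i=7 j=4: A[i]=25<=B[j]=27 take 25, i++
i=8 j=4: A[i]=28>B[j]=27 take 27, j++
i=8 j=5: A[i]=28<=B[j]=29 take 28, i++
i=9 j=5: A[i]=36>B[j]=29 take 29, j++
i=9 j=6: A[i]=36>B[j]=34 take 34, j++
i=9 j=7: A[i]=36<=B[j]=38 take 36, i++
i=10 j=7: A done, take B[j]=38, j++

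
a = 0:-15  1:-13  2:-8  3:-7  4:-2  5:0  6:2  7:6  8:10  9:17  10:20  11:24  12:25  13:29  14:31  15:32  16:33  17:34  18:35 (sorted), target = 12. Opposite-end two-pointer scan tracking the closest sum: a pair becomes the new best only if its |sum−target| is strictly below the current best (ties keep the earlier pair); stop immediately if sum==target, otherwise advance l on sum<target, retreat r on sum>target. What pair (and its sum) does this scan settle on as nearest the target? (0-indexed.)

pair (-13, 25) with sum 12 (|Δ|=0)

l=0 r=18: -15+35=20 d=8 *, r--
l=0 r=17: -15+34=19 d=7 *, r--
l=0 r=16: -15+33=18 d=6 *, r--
l=0 r=15: -15+32=17 d=5 *, r--
l=0 r=14: -15+31=16 d=4 *, r--
l=0 r=13: -15+29=14 d=2 *, r--
l=0 r=12: -15+25=10 d=2, l++
l=1 r=12: -13+25=12 d=0 *, stop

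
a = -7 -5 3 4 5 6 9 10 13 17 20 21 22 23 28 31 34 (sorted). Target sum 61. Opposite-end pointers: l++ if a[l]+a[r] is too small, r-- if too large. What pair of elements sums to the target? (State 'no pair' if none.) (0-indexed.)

no pair

[0,16] -7+34=27 <61 → l++
[1,16] -5+34=29 <61 → l++
[2,16] 3+34=37 <61 → l++
[3,16] 4+34=38 <61 → l++
[4,16] 5+34=39 <61 → l++
[5,16] 6+34=40 <61 → l++
[6,16] 9+34=43 <61 → l++
[7,16] 10+34=44 <61 → l++
[8,16] 13+34=47 <61 → l++
[9,16] 17+34=51 <61 → l++
[10,16] 20+34=54 <61 → l++
[11,16] 21+34=55 <61 → l++
[12,16] 22+34=56 <61 → l++
[13,16] 23+34=57 <61 → l++
[14,16] 28+34=62 >61 → r--
[14,15] 28+31=59 <61 → l++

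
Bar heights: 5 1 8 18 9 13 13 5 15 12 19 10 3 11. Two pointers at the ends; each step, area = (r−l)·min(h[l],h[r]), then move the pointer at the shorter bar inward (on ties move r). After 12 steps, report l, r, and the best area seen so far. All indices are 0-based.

[0,13] min(5,11)*13=65 best=65 * → l++
[1,13] min(1,11)*12=12 best=65 → l++
[2,13] min(8,11)*11=88 best=88 * → l++
[3,13] min(18,11)*10=110 best=110 * → r--
[3,12] min(18,3)*9=27 best=110 → r--
[3,11] min(18,10)*8=80 best=110 → r--
[3,10] min(18,19)*7=126 best=126 * → l++
[4,10] min(9,19)*6=54 best=126 → l++
[5,10] min(13,19)*5=65 best=126 → l++
[6,10] min(13,19)*4=52 best=126 → l++
[7,10] min(5,19)*3=15 best=126 → l++
[8,10] min(15,19)*2=30 best=126 → l++

l=9, r=10, best area=126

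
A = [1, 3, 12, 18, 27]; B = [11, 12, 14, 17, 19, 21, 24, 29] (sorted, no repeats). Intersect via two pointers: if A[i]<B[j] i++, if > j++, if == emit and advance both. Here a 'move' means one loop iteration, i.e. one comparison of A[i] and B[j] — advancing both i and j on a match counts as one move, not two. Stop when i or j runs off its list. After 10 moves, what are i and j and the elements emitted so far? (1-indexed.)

i=1 j=1: 1<11, i++
i=2 j=1: 3<11, i++
i=3 j=1: 12>11, j++
i=3 j=2: 12==12 emit, i++,j++
i=4 j=3: 18>14, j++
i=4 j=4: 18>17, j++
i=4 j=5: 18<19, i++
i=5 j=5: 27>19, j++
i=5 j=6: 27>21, j++
i=5 j=7: 27>24, j++

i=5, j=8, emitted=[12]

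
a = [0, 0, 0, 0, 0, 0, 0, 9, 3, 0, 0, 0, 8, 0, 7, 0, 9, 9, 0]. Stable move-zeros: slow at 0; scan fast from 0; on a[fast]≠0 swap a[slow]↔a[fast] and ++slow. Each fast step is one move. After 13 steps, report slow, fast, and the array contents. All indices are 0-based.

(s=0,f=0) a[fast]=0 → fast++
(s=0,f=1) a[fast]=0 → fast++
(s=0,f=2) a[fast]=0 → fast++
(s=0,f=3) a[fast]=0 → fast++
(s=0,f=4) a[fast]=0 → fast++
(s=0,f=5) a[fast]=0 → fast++
(s=0,f=6) a[fast]=0 → fast++
(s=0,f=7) a[fast]=9≠0 swap→a[0]=9 → slow++,fast++
(s=1,f=8) a[fast]=3≠0 swap→a[1]=3 → slow++,fast++
(s=2,f=9) a[fast]=0 → fast++
(s=2,f=10) a[fast]=0 → fast++
(s=2,f=11) a[fast]=0 → fast++
(s=2,f=12) a[fast]=8≠0 swap→a[2]=8 → slow++,fast++

slow=3, fast=13, a=[9, 3, 8, 0, 0, 0, 0, 0, 0, 0, 0, 0, 0, 0, 7, 0, 9, 9, 0]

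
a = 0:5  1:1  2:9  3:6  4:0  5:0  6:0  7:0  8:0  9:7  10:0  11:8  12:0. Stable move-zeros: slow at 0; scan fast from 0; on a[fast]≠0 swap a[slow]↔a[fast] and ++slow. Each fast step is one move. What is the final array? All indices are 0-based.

[5, 1, 9, 6, 7, 8, 0, 0, 0, 0, 0, 0, 0]

(s=0,f=0) a[fast]=5≠0 swap→a[0]=5 → slow++,fast++
(s=1,f=1) a[fast]=1≠0 swap→a[1]=1 → slow++,fast++
(s=2,f=2) a[fast]=9≠0 swap→a[2]=9 → slow++,fast++
(s=3,f=3) a[fast]=6≠0 swap→a[3]=6 → slow++,fast++
(s=4,f=4) a[fast]=0 → fast++
(s=4,f=5) a[fast]=0 → fast++
(s=4,f=6) a[fast]=0 → fast++
(s=4,f=7) a[fast]=0 → fast++
(s=4,f=8) a[fast]=0 → fast++
(s=4,f=9) a[fast]=7≠0 swap→a[4]=7 → slow++,fast++
(s=5,f=10) a[fast]=0 → fast++
(s=5,f=11) a[fast]=8≠0 swap→a[5]=8 → slow++,fast++
(s=6,f=12) a[fast]=0 → fast++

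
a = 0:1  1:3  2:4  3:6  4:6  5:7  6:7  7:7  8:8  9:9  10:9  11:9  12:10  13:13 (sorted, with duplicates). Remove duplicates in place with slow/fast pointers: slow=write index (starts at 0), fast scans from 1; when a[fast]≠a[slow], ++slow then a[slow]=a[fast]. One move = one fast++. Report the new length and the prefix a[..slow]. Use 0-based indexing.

length 9; prefix = [1, 3, 4, 6, 7, 8, 9, 10, 13]

(s=0,f=1) a[fast]=3≠a[slow]=1 write a[1]=3 → slow++,fast++
(s=1,f=2) a[fast]=4≠a[slow]=3 write a[2]=4 → slow++,fast++
(s=2,f=3) a[fast]=6≠a[slow]=4 write a[3]=6 → slow++,fast++
(s=3,f=4) a[fast]=6=a[slow] dup → fast++
(s=3,f=5) a[fast]=7≠a[slow]=6 write a[4]=7 → slow++,fast++
(s=4,f=6) a[fast]=7=a[slow] dup → fast++
(s=4,f=7) a[fast]=7=a[slow] dup → fast++
(s=4,f=8) a[fast]=8≠a[slow]=7 write a[5]=8 → slow++,fast++
(s=5,f=9) a[fast]=9≠a[slow]=8 write a[6]=9 → slow++,fast++
(s=6,f=10) a[fast]=9=a[slow] dup → fast++
(s=6,f=11) a[fast]=9=a[slow] dup → fast++
(s=6,f=12) a[fast]=10≠a[slow]=9 write a[7]=10 → slow++,fast++
(s=7,f=13) a[fast]=13≠a[slow]=10 write a[8]=13 → slow++,fast++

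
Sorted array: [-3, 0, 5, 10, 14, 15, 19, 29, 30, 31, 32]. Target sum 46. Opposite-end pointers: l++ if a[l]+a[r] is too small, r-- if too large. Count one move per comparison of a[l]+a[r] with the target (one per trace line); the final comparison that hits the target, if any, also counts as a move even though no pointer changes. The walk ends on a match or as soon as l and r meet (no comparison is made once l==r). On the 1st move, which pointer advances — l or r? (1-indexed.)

l=1 r=11: -3+32=29 <46, l++

l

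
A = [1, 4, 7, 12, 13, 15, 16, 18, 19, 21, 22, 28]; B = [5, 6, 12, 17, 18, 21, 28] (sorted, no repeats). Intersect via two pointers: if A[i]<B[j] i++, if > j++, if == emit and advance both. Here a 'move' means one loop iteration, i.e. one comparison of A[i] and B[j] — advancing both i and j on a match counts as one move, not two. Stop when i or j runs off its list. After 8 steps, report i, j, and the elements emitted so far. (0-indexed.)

i=6, j=3, emitted=[12]

i=0 j=0: 1<5, i++
i=1 j=0: 4<5, i++
i=2 j=0: 7>5, j++
i=2 j=1: 7>6, j++
i=2 j=2: 7<12, i++
i=3 j=2: 12==12 emit, i++,j++
i=4 j=3: 13<17, i++
i=5 j=3: 15<17, i++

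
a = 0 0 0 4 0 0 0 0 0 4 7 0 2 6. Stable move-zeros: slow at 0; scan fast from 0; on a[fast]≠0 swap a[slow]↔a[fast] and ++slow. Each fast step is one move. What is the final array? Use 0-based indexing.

slow=0 fast=0: a[fast]=0, fast++
slow=0 fast=1: a[fast]=0, fast++
slow=0 fast=2: a[fast]=0, fast++
slow=0 fast=3: a[fast]=4≠0 swap→a[0]=4, slow++,fast++
slow=1 fast=4: a[fast]=0, fast++
slow=1 fast=5: a[fast]=0, fast++
slow=1 fast=6: a[fast]=0, fast++
slow=1 fast=7: a[fast]=0, fast++
slow=1 fast=8: a[fast]=0, fast++
slow=1 fast=9: a[fast]=4≠0 swap→a[1]=4, slow++,fast++
slow=2 fast=10: a[fast]=7≠0 swap→a[2]=7, slow++,fast++
slow=3 fast=11: a[fast]=0, fast++
slow=3 fast=12: a[fast]=2≠0 swap→a[3]=2, slow++,fast++
slow=4 fast=13: a[fast]=6≠0 swap→a[4]=6, slow++,fast++

[4, 4, 7, 2, 6, 0, 0, 0, 0, 0, 0, 0, 0, 0]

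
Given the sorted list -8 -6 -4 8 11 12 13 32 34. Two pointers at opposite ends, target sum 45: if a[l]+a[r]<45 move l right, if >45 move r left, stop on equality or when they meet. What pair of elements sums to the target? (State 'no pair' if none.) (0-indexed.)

[0,8] -8+34=26 <45 → l++
[1,8] -6+34=28 <45 → l++
[2,8] -4+34=30 <45 → l++
[3,8] 8+34=42 <45 → l++
[4,8] 11+34=45 → found

(11, 34)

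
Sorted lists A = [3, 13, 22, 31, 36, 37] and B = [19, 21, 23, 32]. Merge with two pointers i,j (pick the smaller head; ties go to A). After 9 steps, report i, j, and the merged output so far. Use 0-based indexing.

i=0 j=0: A[i]=3<=B[j]=19 take 3, i++
i=1 j=0: A[i]=13<=B[j]=19 take 13, i++
i=2 j=0: A[i]=22>B[j]=19 take 19, j++
i=2 j=1: A[i]=22>B[j]=21 take 21, j++
i=2 j=2: A[i]=22<=B[j]=23 take 22, i++
i=3 j=2: A[i]=31>B[j]=23 take 23, j++
i=3 j=3: A[i]=31<=B[j]=32 take 31, i++
i=4 j=3: A[i]=36>B[j]=32 take 32, j++
i=4 j=4: B done, take A[i]=36, i++

i=5, j=4, merged so far=[3, 13, 19, 21, 22, 23, 31, 32, 36]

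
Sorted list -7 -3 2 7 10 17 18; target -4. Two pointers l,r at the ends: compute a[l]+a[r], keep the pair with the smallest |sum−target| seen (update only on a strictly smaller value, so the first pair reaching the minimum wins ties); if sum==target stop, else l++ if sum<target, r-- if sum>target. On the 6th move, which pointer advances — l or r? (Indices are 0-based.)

r

[0,6] -7+18=11 d=15 * → r--
[0,5] -7+17=10 d=14 * → r--
[0,4] -7+10=3 d=7 * → r--
[0,3] -7+7=0 d=4 * → r--
[0,2] -7+2=-5 d=1 * → l++
[1,2] -3+2=-1 d=3 → r--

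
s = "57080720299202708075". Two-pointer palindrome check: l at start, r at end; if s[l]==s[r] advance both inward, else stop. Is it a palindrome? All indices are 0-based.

palindrome

l=0 r=19: '5'=='5', l++,r--
l=1 r=18: '7'=='7', l++,r--
l=2 r=17: '0'=='0', l++,r--
l=3 r=16: '8'=='8', l++,r--
l=4 r=15: '0'=='0', l++,r--
l=5 r=14: '7'=='7', l++,r--
l=6 r=13: '2'=='2', l++,r--
l=7 r=12: '0'=='0', l++,r--
l=8 r=11: '2'=='2', l++,r--
l=9 r=10: '9'=='9', l++,r--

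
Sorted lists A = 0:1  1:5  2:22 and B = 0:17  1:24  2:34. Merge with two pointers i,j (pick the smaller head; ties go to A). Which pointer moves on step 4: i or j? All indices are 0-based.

i=0 j=0: A[i]=1<=B[j]=17 take 1, i++
i=1 j=0: A[i]=5<=B[j]=17 take 5, i++
i=2 j=0: A[i]=22>B[j]=17 take 17, j++
i=2 j=1: A[i]=22<=B[j]=24 take 22, i++

i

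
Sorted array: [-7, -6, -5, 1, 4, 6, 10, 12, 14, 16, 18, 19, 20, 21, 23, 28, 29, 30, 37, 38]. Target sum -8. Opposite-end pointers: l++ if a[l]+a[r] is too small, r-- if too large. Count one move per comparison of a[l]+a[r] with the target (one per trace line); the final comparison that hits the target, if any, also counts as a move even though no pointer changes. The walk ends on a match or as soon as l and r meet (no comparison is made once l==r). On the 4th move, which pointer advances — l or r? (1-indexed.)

r

[1,20] -7+38=31 >-8 → r--
[1,19] -7+37=30 >-8 → r--
[1,18] -7+30=23 >-8 → r--
[1,17] -7+29=22 >-8 → r--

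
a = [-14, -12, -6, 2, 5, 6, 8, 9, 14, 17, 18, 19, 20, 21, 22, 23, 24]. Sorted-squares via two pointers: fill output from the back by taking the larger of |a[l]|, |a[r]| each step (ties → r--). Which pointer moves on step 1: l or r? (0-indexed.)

l=0 r=16: |-14|<=|24| out[16]=576, r--

r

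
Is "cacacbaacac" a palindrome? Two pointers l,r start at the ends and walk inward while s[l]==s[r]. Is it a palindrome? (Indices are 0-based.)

l=0 r=10: 'c'=='c', l++,r--
l=1 r=9: 'a'=='a', l++,r--
l=2 r=8: 'c'=='c', l++,r--
l=3 r=7: 'a'=='a', l++,r--
l=4 r=6: 'c'!='a', stop

not a palindrome (mismatch at 4,6)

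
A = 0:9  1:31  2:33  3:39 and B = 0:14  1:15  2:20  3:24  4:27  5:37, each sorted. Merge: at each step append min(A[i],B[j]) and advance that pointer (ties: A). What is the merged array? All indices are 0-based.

[i=0,j=0] A[i]=9<=B[j]=14 take 9 → i++
[i=1,j=0] A[i]=31>B[j]=14 take 14 → j++
[i=1,j=1] A[i]=31>B[j]=15 take 15 → j++
[i=1,j=2] A[i]=31>B[j]=20 take 20 → j++
[i=1,j=3] A[i]=31>B[j]=24 take 24 → j++
[i=1,j=4] A[i]=31>B[j]=27 take 27 → j++
[i=1,j=5] A[i]=31<=B[j]=37 take 31 → i++
[i=2,j=5] A[i]=33<=B[j]=37 take 33 → i++
[i=3,j=5] A[i]=39>B[j]=37 take 37 → j++
[i=3,j=6] B done, take A[i]=39 → i++

[9, 14, 15, 20, 24, 27, 31, 33, 37, 39]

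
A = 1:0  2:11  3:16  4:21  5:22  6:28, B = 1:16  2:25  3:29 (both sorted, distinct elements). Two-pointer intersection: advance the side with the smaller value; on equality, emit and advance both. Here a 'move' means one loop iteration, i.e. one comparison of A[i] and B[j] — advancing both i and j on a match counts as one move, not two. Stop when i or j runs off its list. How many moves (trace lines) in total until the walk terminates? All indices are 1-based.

7 moves

i=1 j=1: 0<16, i++
i=2 j=1: 11<16, i++
i=3 j=1: 16==16 emit, i++,j++
i=4 j=2: 21<25, i++
i=5 j=2: 22<25, i++
i=6 j=2: 28>25, j++
i=6 j=3: 28<29, i++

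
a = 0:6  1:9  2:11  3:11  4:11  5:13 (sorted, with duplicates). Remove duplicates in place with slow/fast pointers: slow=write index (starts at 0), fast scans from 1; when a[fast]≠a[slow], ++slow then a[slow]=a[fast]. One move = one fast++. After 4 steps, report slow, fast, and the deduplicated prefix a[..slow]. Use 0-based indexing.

(s=0,f=1) a[fast]=9≠a[slow]=6 write a[1]=9 → slow++,fast++
(s=1,f=2) a[fast]=11≠a[slow]=9 write a[2]=11 → slow++,fast++
(s=2,f=3) a[fast]=11=a[slow] dup → fast++
(s=2,f=4) a[fast]=11=a[slow] dup → fast++

slow=2, fast=5, prefix=[6, 9, 11]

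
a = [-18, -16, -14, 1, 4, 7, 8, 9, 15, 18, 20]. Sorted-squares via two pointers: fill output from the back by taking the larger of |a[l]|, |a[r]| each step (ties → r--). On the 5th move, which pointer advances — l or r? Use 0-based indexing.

l=0 r=10: |-18|<=|20| out[10]=400, r--
l=0 r=9: |-18|<=|18| out[9]=324, r--
l=0 r=8: |-18|>|15| out[8]=324, l++
l=1 r=8: |-16|>|15| out[7]=256, l++
l=2 r=8: |-14|<=|15| out[6]=225, r--

r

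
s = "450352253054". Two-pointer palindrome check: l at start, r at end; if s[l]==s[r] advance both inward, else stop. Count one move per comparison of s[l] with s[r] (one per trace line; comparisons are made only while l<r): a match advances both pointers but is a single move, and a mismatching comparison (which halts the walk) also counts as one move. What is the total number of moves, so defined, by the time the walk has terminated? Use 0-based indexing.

l=0 r=11: '4'=='4', l++,r--
l=1 r=10: '5'=='5', l++,r--
l=2 r=9: '0'=='0', l++,r--
l=3 r=8: '3'=='3', l++,r--
l=4 r=7: '5'=='5', l++,r--
l=5 r=6: '2'=='2', l++,r--

6 moves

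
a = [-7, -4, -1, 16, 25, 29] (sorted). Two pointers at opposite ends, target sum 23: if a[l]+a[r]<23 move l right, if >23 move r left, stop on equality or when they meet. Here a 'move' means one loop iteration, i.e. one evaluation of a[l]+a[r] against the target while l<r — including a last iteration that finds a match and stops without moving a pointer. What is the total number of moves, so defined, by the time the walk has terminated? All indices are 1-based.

5 moves

[1,6] -7+29=22 <23 → l++
[2,6] -4+29=25 >23 → r--
[2,5] -4+25=21 <23 → l++
[3,5] -1+25=24 >23 → r--
[3,4] -1+16=15 <23 → l++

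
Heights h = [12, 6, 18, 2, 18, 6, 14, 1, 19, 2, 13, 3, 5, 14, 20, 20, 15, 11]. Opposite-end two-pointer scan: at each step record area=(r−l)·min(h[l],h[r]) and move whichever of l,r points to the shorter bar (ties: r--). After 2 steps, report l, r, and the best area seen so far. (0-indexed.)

l=0 r=17: min(12,11)*17=187 best=187 *, r--
l=0 r=16: min(12,15)*16=192 best=192 *, l++

l=1, r=16, best area=192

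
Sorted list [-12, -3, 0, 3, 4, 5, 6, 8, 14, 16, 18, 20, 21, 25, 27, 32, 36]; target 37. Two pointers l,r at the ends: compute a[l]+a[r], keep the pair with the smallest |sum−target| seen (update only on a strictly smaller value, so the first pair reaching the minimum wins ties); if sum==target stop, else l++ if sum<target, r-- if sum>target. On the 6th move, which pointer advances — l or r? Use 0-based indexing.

l

[0,16] -12+36=24 d=13 * → l++
[1,16] -3+36=33 d=4 * → l++
[2,16] 0+36=36 d=1 * → l++
[3,16] 3+36=39 d=2 → r--
[3,15] 3+32=35 d=2 → l++
[4,15] 4+32=36 d=1 → l++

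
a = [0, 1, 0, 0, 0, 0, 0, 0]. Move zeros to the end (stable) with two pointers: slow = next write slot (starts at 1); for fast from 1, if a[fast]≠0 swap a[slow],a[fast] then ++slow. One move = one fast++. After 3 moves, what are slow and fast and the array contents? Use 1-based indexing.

(s=1,f=1) a[fast]=0 → fast++
(s=1,f=2) a[fast]=1≠0 swap→a[1]=1 → slow++,fast++
(s=2,f=3) a[fast]=0 → fast++

slow=2, fast=4, a=[1, 0, 0, 0, 0, 0, 0, 0]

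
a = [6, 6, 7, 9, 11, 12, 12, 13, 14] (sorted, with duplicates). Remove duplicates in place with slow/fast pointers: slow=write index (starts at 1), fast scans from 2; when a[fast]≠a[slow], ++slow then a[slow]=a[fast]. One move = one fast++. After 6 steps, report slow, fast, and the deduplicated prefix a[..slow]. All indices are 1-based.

(s=1,f=2) a[fast]=6=a[slow] dup → fast++
(s=1,f=3) a[fast]=7≠a[slow]=6 write a[2]=7 → slow++,fast++
(s=2,f=4) a[fast]=9≠a[slow]=7 write a[3]=9 → slow++,fast++
(s=3,f=5) a[fast]=11≠a[slow]=9 write a[4]=11 → slow++,fast++
(s=4,f=6) a[fast]=12≠a[slow]=11 write a[5]=12 → slow++,fast++
(s=5,f=7) a[fast]=12=a[slow] dup → fast++

slow=5, fast=8, prefix=[6, 7, 9, 11, 12]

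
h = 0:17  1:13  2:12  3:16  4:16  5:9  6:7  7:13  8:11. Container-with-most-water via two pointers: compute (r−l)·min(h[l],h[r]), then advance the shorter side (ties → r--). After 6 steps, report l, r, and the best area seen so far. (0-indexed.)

l=0, r=2, best area=91

l=0 r=8: min(17,11)*8=88 best=88 *, r--
l=0 r=7: min(17,13)*7=91 best=91 *, r--
l=0 r=6: min(17,7)*6=42 best=91, r--
l=0 r=5: min(17,9)*5=45 best=91, r--
l=0 r=4: min(17,16)*4=64 best=91, r--
l=0 r=3: min(17,16)*3=48 best=91, r--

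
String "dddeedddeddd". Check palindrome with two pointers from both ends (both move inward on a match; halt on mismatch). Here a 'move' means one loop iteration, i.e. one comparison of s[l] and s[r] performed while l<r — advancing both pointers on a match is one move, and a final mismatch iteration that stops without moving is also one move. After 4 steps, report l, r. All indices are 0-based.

l=4, r=7

l=0 r=11: 'd'=='d', l++,r--
l=1 r=10: 'd'=='d', l++,r--
l=2 r=9: 'd'=='d', l++,r--
l=3 r=8: 'e'=='e', l++,r--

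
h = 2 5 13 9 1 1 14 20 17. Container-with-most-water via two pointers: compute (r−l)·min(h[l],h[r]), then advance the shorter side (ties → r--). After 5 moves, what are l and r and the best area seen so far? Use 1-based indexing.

l=1 r=9: min(2,17)*8=16 best=16 *, l++
l=2 r=9: min(5,17)*7=35 best=35 *, l++
l=3 r=9: min(13,17)*6=78 best=78 *, l++
l=4 r=9: min(9,17)*5=45 best=78, l++
l=5 r=9: min(1,17)*4=4 best=78, l++

l=6, r=9, best area=78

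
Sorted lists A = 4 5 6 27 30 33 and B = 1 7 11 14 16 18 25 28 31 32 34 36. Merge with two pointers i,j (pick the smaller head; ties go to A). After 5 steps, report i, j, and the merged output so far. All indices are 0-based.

[i=0,j=0] A[i]=4>B[j]=1 take 1 → j++
[i=0,j=1] A[i]=4<=B[j]=7 take 4 → i++
[i=1,j=1] A[i]=5<=B[j]=7 take 5 → i++
[i=2,j=1] A[i]=6<=B[j]=7 take 6 → i++
[i=3,j=1] A[i]=27>B[j]=7 take 7 → j++

i=3, j=2, merged so far=[1, 4, 5, 6, 7]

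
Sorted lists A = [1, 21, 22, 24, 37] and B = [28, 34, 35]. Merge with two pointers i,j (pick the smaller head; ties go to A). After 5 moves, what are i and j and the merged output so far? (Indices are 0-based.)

[i=0,j=0] A[i]=1<=B[j]=28 take 1 → i++
[i=1,j=0] A[i]=21<=B[j]=28 take 21 → i++
[i=2,j=0] A[i]=22<=B[j]=28 take 22 → i++
[i=3,j=0] A[i]=24<=B[j]=28 take 24 → i++
[i=4,j=0] A[i]=37>B[j]=28 take 28 → j++

i=4, j=1, merged so far=[1, 21, 22, 24, 28]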